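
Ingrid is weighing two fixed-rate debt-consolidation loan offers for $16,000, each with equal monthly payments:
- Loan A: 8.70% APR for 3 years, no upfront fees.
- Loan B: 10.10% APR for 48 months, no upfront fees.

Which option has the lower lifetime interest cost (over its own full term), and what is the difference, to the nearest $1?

Loan A by $1,279

Loan A: monthly rate = 8.7%/12 = 0.0072500; payment = 16,000 × 0.0072500 / (1 − (1+0.0072500)^−36) = $506.56.
Total interest on Loan A = 36 × $506.56 − $16,000 = $2,236.16.
Loan B: monthly rate = 10.1%/12 = 0.0084167; payment = 16,000 × 0.0084167 / (1 − (1+0.0084167)^−48) = $406.57.
Total interest on Loan B = 48 × $406.57 − $16,000 = $3,515.36.
Loan A is lower by $1,279.20.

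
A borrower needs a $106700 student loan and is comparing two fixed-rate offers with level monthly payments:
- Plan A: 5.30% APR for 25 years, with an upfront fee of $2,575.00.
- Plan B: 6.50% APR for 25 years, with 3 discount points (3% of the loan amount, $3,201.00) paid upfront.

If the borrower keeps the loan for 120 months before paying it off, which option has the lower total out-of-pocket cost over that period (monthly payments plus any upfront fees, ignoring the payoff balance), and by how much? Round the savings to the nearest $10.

Plan A: at 5.30% the monthly rate is 0.0044167, so the payment is 106,700 × 0.0044167 / (1 − 1.0044167^−300) = $642.55.
Plan B: at 6.50% the monthly rate is 0.0054167, so the payment is 106,700 × 0.0054167 / (1 − 1.0054167^−300) = $720.45.
Over 120 months: Plan A costs 120 × $642.55 + $2,575.00 = $79,681.00; Plan B costs 120 × $720.45 + $3,201.00 = $89,655.00.
Plan A is cheaper by $89,655.00 − $79,681.00 = $9,974.00.

Plan A by $9,970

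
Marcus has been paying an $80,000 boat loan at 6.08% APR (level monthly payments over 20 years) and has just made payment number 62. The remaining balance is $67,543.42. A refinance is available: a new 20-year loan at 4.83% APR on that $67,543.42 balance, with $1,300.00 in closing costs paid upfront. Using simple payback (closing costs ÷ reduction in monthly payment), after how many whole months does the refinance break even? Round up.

10 months

Current payment = 80,000 × 6.08%/12 / (1 − (1+0.0050667)^−240) = $576.84.
Refinanced payment = 67,543.42 × 0.0040250 / (1 − (1+0.0040250)^−240) = $439.44.
Monthly savings = $576.84 − $439.44 = $137.40.
Break-even = $1,300.00 / $137.40 = 9.46 → 10 months.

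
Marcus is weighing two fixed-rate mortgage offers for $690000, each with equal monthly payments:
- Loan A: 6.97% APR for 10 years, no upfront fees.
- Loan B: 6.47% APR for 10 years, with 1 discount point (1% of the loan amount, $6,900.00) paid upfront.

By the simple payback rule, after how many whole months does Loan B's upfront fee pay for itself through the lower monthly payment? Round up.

40 months

Loan A: monthly rate = 6.97%/12 = 0.0058083; payment = 690,000 × 0.0058083 / (1 − (1+0.0058083)^−120) = $8,000.82.
Loan B: at 6.47% the monthly rate is 0.0053917, so the payment is 690,000 × 0.0053917 / (1 − 1.0053917^−120) = $7,824.28.
Monthly savings = $8,000.82 − $7,824.28 = $176.54.
Break-even = $6,900.00 / $176.54 = 39.08 → 40 months.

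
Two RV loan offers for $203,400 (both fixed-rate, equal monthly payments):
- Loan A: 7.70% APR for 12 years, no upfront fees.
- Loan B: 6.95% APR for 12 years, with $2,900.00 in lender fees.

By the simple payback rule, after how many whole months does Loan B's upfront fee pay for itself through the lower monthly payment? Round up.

Loan A: monthly rate = 7.7%/12 = 0.0064167; payment = 203,400 × 0.0064167 / (1 − (1+0.0064167)^−144) = $2,168.39.
Loan B: monthly rate = 6.95%/12 = 0.0057917; payment = 203,400 × 0.0057917 / (1 − (1+0.0057917)^−144) = $2,086.31.
Monthly savings = $2,168.39 − $2,086.31 = $82.08.
Break-even = $2,900.00 / $82.08 = 35.33 → 36 months.

36 months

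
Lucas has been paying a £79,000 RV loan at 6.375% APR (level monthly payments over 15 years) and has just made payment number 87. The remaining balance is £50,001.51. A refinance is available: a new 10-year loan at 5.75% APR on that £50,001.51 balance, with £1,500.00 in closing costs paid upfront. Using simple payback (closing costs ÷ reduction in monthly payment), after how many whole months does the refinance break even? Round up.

12 months

Current payment = 79,000 × 6.375%/12 / (1 − (1+0.0053125)^−180) = £682.76.
Refinanced payment = 50,001.51 × 0.0047917 / (1 − (1+0.0047917)^−120) = £548.86.
Monthly savings = £682.76 − £548.86 = £133.90.
Break-even = £1,500.00 / £133.90 = 11.20 → 12 months.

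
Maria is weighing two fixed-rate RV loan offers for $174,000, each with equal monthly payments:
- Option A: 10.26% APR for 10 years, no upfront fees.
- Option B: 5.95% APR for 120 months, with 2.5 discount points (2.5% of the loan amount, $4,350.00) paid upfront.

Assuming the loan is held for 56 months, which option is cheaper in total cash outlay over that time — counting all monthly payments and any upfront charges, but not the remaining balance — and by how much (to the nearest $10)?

Option A: at 10.26% the monthly rate is 0.0085500, so the payment is 174,000 × 0.0085500 / (1 − 1.0085500^−120) = $2,324.55.
Option B: monthly rate = 5.95%/12 = 0.0049583; payment = 174,000 × 0.0049583 / (1 − (1+0.0049583)^−120) = $1,927.39.
Over 56 months: Option A costs 56 × $2,324.55 = $130,174.80; Option B costs 56 × $1,927.39 + $4,350.00 = $112,283.84.
Option B is cheaper by $130,174.80 − $112,283.84 = $17,890.96.

Option B by $17,890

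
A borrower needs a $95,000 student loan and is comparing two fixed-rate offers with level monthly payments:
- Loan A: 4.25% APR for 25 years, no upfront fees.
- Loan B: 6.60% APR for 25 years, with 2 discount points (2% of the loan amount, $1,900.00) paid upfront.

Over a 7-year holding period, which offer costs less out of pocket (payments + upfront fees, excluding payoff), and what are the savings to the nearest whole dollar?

Loan A by $13,051

Loan A: at 4.25% the monthly rate is 0.0035417, so the payment is 95,000 × 0.0035417 / (1 − 1.0035417^−300) = $514.65.
Loan B: monthly rate = 6.6%/12 = 0.0055000; payment = 95,000 × 0.0055000 / (1 − (1+0.0055000)^−300) = $647.40.
Over 84 months: Loan A costs 84 × $514.65 = $43,230.60; Loan B costs 84 × $647.40 + $1,900.00 = $56,281.60.
Loan A is cheaper by $56,281.60 − $43,230.60 = $13,051.00.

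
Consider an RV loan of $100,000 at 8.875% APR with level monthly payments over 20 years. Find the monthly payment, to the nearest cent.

Monthly rate = 8.875%/12 = 0.0073958; payment = 100,000 × 0.0073958 / (1 − (1+0.0073958)^−240) = $891.70.

$891.70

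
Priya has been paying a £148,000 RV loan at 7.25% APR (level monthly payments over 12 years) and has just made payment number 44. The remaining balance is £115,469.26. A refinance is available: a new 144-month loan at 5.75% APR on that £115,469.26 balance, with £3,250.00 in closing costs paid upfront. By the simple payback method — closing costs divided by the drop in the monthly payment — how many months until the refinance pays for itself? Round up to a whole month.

8 months

Current payment = 148,000 × 7.25%/12 / (1 − (1+0.0060417)^−144) = £1,541.80.
Refinanced payment = 115,469.26 × 0.0047917 / (1 − (1+0.0047917)^−144) = £1,111.92.
Monthly savings = £1,541.80 − £1,111.92 = £429.88.
Break-even = £3,250.00 / £429.88 = 7.56 → 8 months.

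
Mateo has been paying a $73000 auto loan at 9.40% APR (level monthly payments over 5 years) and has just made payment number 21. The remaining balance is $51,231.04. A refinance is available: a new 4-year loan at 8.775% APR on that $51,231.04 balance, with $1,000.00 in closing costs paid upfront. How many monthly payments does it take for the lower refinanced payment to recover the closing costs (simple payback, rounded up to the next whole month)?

Current payment = 73,000 × 9.4%/12 / (1 − (1+0.0078333)^−60) = $1,529.57.
Refinanced payment = 51,231.04 × 0.0073125 / (1 − (1+0.0073125)^−48) = $1,269.42.
Monthly savings = $1,529.57 − $1,269.42 = $260.15.
Break-even = $1,000.00 / $260.15 = 3.84 → 4 months.

4 months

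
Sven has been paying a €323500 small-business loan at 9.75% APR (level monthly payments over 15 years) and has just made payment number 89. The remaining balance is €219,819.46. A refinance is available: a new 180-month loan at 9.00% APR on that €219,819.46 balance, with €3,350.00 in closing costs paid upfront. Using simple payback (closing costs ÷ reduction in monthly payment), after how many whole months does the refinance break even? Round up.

3 months

Current payment = 323,500 × 9.75%/12 / (1 − (1+0.0081250)^−180) = €3,427.04.
Refinanced payment = 219,819.46 × 0.0075000 / (1 − (1+0.0075000)^−180) = €2,229.56.
Monthly savings = €3,427.04 − €2,229.56 = €1,197.48.
Break-even = €3,350.00 / €1,197.48 = 2.80 → 3 months.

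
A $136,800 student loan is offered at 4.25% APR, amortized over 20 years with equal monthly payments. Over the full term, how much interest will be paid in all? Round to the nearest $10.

$66,510

At 4.25% the monthly rate is 0.0035417, so the payment is 136,800 × 0.0035417 / (1 − 1.0035417^−240) = $847.11.
Total paid = 240 × $847.11 = $203,306.40; interest = $203,306.40 − $136,800 = $66,506.40.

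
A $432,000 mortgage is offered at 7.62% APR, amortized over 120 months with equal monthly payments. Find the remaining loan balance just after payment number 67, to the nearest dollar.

With monthly rate i = 7.62%/12 = 0.0063500, the balance after k of n payments is P · [(1+i)^n − (1+i)^k] / [(1+i)^n − 1].
(1+0.0063500)^120 = 2.13740151 and (1+0.0063500)^67 = 1.52822188, so the balance is 432,000 × (2.13740151 − 1.52822188) / (2.13740151 − 1) = $231,374.41.

$231,374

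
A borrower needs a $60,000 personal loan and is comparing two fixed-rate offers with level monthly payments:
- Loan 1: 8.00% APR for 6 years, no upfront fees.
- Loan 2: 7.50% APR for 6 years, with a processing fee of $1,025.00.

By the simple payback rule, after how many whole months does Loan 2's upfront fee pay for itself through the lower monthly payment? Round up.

Loan 1: monthly rate = 8%/12 = 0.0066667; payment = 60,000 × 0.0066667 / (1 − (1+0.0066667)^−72) = $1,051.99.
Loan 2: monthly rate = 7.5%/12 = 0.0062500; payment = 60,000 × 0.0062500 / (1 − (1+0.0062500)^−72) = $1,037.41.
Monthly savings = $1,051.99 − $1,037.41 = $14.58.
Break-even = $1,025.00 / $14.58 = 70.30 → 71 months.

71 months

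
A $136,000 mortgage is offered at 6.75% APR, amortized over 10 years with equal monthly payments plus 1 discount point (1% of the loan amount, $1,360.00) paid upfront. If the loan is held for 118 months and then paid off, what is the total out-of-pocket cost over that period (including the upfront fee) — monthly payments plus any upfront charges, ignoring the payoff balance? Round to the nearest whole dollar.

At 6.75% the monthly rate is 0.0056250, so the payment is 136,000 × 0.0056250 / (1 − 1.0056250^−120) = $1,561.61.
Total outlay = 118 × $1,561.61 + $1,360.00 = $185,629.98.

$185,630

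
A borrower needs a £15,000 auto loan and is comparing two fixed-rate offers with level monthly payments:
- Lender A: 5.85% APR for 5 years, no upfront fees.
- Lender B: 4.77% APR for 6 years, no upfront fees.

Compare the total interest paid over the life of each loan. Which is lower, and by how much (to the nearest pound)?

Lender A: at 5.85% the monthly rate is 0.0048750, so the payment is 15,000 × 0.0048750 / (1 − 1.0048750^−60) = £288.95.
Total interest on Lender A = 60 × £288.95 − £15,000 = £2,337.00.
Lender B: at 4.77% the monthly rate is 0.0039750, so the payment is 15,000 × 0.0039750 / (1 − 1.0039750^−72) = £239.98.
Total interest on Lender B = 72 × £239.98 − £15,000 = £2,278.56.
Lender B is lower by £58.44.

Lender B by £58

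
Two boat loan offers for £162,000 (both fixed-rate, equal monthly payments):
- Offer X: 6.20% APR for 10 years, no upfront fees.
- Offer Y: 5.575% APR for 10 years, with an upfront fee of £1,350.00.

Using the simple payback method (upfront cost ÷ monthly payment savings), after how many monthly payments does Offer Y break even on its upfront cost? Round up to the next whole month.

27 months

Offer X: monthly rate = 6.2%/12 = 0.0051667; payment = 162,000 × 0.0051667 / (1 − (1+0.0051667)^−120) = £1,814.85.
Offer Y: at 5.575% the monthly rate is 0.0046458, so the payment is 162,000 × 0.0046458 / (1 − 1.0046458^−120) = £1,764.15.
Monthly savings = £1,814.85 − £1,764.15 = £50.70.
Break-even = £1,350.00 / £50.70 = 26.63 → 27 months.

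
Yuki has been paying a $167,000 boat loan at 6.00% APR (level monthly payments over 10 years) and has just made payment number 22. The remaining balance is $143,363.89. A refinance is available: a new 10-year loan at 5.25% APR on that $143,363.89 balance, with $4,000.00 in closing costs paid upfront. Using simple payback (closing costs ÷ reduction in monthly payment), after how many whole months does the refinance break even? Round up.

Current payment = 167,000 × 6%/12 / (1 − (1+0.0050000)^−120) = $1,854.04.
Refinanced payment = 143,363.89 × 0.0043750 / (1 − (1+0.0043750)^−120) = $1,538.18.
Monthly savings = $1,854.04 − $1,538.18 = $315.86.
Break-even = $4,000.00 / $315.86 = 12.66 → 13 months.

13 months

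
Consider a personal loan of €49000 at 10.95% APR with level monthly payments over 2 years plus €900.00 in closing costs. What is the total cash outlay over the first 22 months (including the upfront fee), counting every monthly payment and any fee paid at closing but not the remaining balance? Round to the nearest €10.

Monthly rate = 10.95%/12 = 0.0091250; payment = 49,000 × 0.0091250 / (1 − (1+0.0091250)^−24) = €2,282.65.
Total outlay = 22 × €2,282.65 + €900.00 = €51,118.30.

€51,120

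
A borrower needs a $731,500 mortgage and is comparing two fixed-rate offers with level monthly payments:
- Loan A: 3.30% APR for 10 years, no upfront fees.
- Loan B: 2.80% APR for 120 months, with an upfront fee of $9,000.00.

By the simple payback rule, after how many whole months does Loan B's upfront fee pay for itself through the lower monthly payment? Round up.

54 months

Loan A: at 3.30% the monthly rate is 0.0027500, so the payment is 731,500 × 0.0027500 / (1 − 1.0027500^−120) = $7,165.17.
Loan B: monthly rate = 2.8%/12 = 0.0023333; payment = 731,500 × 0.0023333 / (1 − (1+0.0023333)^−120) = $6,996.09.
Monthly savings = $7,165.17 − $6,996.09 = $169.08.
Break-even = $9,000.00 / $169.08 = 53.23 → 54 months.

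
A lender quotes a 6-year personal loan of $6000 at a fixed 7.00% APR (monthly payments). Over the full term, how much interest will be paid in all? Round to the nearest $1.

Monthly rate = 7%/12 = 0.0058333; payment = 6,000 × 0.0058333 / (1 − (1+0.0058333)^−72) = $102.29.
Total paid = 72 × $102.29 = $7,364.88; interest = $7,364.88 − $6,000 = $1,364.88.

$1,365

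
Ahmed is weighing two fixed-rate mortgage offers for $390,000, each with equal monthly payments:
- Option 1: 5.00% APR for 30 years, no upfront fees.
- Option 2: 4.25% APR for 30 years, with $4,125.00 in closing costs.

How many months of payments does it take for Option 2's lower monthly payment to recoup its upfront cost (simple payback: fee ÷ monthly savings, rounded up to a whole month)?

24 months

Option 1: at 5.00% the monthly rate is 0.0041667, so the payment is 390,000 × 0.0041667 / (1 − 1.0041667^−360) = $2,093.60.
Option 2: at 4.25% the monthly rate is 0.0035417, so the payment is 390,000 × 0.0035417 / (1 − 1.0035417^−360) = $1,918.57.
Monthly savings = $2,093.60 − $1,918.57 = $175.03.
Break-even = $4,125.00 / $175.03 = 23.57 → 24 months.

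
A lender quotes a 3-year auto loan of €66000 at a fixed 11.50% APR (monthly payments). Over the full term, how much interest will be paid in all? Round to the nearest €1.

Monthly rate = 11.5%/12 = 0.0095833; payment = 66,000 × 0.0095833 / (1 − (1+0.0095833)^−36) = €2,176.42.
Total paid = 36 × €2,176.42 = €78,351.12; interest = €78,351.12 − €66,000 = €12,351.12.

€12,351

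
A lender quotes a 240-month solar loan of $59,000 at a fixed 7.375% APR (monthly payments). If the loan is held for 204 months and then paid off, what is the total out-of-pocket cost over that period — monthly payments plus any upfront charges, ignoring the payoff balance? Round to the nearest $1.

$96,043

At 7.375% the monthly rate is 0.0061458, so the payment is 59,000 × 0.0061458 / (1 − 1.0061458^−240) = $470.80.
Total outlay = 204 × $470.80 = $96,043.20.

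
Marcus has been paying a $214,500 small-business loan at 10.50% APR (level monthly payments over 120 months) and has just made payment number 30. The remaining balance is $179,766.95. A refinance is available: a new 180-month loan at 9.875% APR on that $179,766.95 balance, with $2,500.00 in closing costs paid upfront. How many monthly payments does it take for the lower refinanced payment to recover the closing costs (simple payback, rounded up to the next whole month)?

3 months

Current payment = 214,500 × 10.5%/12 / (1 − (1+0.0087500)^−120) = $2,894.36.
Refinanced payment = 179,766.95 × 0.0082292 / (1 − (1+0.0082292)^−180) = $1,918.06.
Monthly savings = $2,894.36 − $1,918.06 = $976.30.
Break-even = $2,500.00 / $976.30 = 2.56 → 3 months.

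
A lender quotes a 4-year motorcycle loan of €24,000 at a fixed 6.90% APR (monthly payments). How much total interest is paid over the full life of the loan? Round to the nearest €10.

€3,530

At 6.90% the monthly rate is 0.0057500, so the payment is 24,000 × 0.0057500 / (1 − 1.0057500^−48) = €573.60.
Total paid = 48 × €573.60 = €27,532.80; interest = €27,532.80 − €24,000 = €3,532.80.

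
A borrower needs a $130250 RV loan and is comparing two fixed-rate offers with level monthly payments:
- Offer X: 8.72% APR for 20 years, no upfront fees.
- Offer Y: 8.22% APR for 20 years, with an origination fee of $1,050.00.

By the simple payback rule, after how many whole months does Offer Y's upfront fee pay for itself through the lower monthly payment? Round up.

26 months

Offer X: at 8.72% the monthly rate is 0.0072667, so the payment is 130,250 × 0.0072667 / (1 − 1.0072667^−240) = $1,148.54.
Offer Y: monthly rate = 8.22%/12 = 0.0068500; payment = 130,250 × 0.0068500 / (1 − (1+0.0068500)^−240) = $1,107.36.
Monthly savings = $1,148.54 − $1,107.36 = $41.18.
Break-even = $1,050.00 / $41.18 = 25.50 → 26 months.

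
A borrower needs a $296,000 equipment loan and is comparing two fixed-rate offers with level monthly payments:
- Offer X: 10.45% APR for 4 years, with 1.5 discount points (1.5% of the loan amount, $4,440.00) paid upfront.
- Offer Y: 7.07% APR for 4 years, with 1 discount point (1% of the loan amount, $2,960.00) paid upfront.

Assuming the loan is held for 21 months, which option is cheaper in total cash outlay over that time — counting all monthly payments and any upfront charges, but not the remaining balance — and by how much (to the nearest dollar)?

Offer X: at 10.45% the monthly rate is 0.0087083, so the payment is 296,000 × 0.0087083 / (1 − 1.0087083^−48) = $7,571.45.
Offer Y: at 7.07% the monthly rate is 0.0058917, so the payment is 296,000 × 0.0058917 / (1 − 1.0058917^−48) = $7,097.71.
Over 21 months: Offer X costs 21 × $7,571.45 + $4,440.00 = $163,440.45; Offer Y costs 21 × $7,097.71 + $2,960.00 = $152,011.91.
Offer Y is cheaper by $163,440.45 − $152,011.91 = $11,428.54.

Offer Y by $11,429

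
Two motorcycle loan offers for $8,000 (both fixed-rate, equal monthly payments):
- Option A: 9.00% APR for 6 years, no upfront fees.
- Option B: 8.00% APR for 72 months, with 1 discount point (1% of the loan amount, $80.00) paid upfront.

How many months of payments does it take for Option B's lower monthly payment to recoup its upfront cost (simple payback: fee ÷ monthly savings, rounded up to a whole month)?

Option A: at 9.00% the monthly rate is 0.0075000, so the payment is 8,000 × 0.0075000 / (1 − 1.0075000^−72) = $144.20.
Option B: monthly rate = 8%/12 = 0.0066667; payment = 8,000 × 0.0066667 / (1 − (1+0.0066667)^−72) = $140.27.
Monthly savings = $144.20 − $140.27 = $3.93.
Break-even = $80.00 / $3.93 = 20.36 → 21 months.

21 months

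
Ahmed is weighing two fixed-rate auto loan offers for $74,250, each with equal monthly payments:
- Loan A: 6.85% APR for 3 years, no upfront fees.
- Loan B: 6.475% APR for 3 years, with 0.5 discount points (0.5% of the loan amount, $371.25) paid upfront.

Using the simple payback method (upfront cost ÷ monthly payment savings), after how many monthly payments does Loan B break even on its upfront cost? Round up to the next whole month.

30 months

Loan A: monthly rate = 6.85%/12 = 0.0057083; payment = 74,250 × 0.0057083 / (1 − (1+0.0057083)^−36) = $2,287.54.
Loan B: monthly rate = 6.475%/12 = 0.0053958; payment = 74,250 × 0.0053958 / (1 − (1+0.0053958)^−36) = $2,274.84.
Monthly savings = $2,287.54 − $2,274.84 = $12.70.
Break-even = $371.25 / $12.70 = 29.23 → 30 months.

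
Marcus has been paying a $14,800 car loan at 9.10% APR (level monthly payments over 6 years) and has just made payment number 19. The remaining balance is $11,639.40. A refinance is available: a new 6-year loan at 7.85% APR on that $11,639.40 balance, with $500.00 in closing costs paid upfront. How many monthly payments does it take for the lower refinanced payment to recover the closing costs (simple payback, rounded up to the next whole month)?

8 months

Current payment = 14,800 × 9.1%/12 / (1 − (1+0.0075833)^−72) = $267.51.
Refinanced payment = 11,639.40 × 0.0065417 / (1 − (1+0.0065417)^−72) = $203.22.
Monthly savings = $267.51 − $203.22 = $64.29.
Break-even = $500.00 / $64.29 = 7.78 → 8 months.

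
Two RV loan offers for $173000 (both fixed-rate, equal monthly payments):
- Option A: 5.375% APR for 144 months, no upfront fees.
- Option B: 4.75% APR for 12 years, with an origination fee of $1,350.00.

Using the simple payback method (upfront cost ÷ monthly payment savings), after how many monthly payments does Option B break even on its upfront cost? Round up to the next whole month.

Option A: monthly rate = 5.375%/12 = 0.0044792; payment = 173,000 × 0.0044792 / (1 − (1+0.0044792)^−144) = $1,632.80.
Option B: at 4.75% the monthly rate is 0.0039583, so the payment is 173,000 × 0.0039583 / (1 − 1.0039583^−144) = $1,578.45.
Monthly savings = $1,632.80 − $1,578.45 = $54.35.
Break-even = $1,350.00 / $54.35 = 24.84 → 25 months.

25 months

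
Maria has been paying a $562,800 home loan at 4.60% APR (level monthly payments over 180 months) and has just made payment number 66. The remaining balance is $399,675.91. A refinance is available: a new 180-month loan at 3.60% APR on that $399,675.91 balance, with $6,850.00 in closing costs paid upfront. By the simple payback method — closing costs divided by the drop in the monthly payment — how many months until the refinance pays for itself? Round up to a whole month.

5 months

Current payment = 562,800 × 4.6%/12 / (1 − (1+0.0038333)^−180) = $4,334.20.
Refinanced payment = 399,675.91 × 0.0030000 / (1 − (1+0.0030000)^−180) = $2,876.88.
Monthly savings = $4,334.20 − $2,876.88 = $1,457.32.
Break-even = $6,850.00 / $1,457.32 = 4.70 → 5 months.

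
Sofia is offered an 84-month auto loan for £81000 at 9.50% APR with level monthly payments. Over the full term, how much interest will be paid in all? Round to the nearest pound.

At 9.50% the monthly rate is 0.0079167, so the payment is 81,000 × 0.0079167 / (1 − 1.0079167^−84) = £1,323.86.
Total paid = 84 × £1,323.86 = £111,204.24; interest = £111,204.24 − £81,000 = £30,204.24.

£30,204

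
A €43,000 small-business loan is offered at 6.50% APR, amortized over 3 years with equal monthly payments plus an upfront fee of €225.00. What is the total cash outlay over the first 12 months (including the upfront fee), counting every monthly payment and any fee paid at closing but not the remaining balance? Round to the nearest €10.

Monthly rate = 6.5%/12 = 0.0054167; payment = 43,000 × 0.0054167 / (1 − (1+0.0054167)^−36) = €1,317.91.
Total outlay = 12 × €1,317.91 + €225.00 = €16,039.92.

€16,040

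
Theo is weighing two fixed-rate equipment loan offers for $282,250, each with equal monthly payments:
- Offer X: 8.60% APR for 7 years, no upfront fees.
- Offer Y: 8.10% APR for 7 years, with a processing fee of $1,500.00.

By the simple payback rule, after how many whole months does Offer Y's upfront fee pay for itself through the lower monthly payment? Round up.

Offer X: at 8.60% the monthly rate is 0.0071667, so the payment is 282,250 × 0.0071667 / (1 − 1.0071667^−84) = $4,484.05.
Offer Y: monthly rate = 8.1%/12 = 0.0067500; payment = 282,250 × 0.0067500 / (1 − (1+0.0067500)^−84) = $4,413.28.
Monthly savings = $4,484.05 − $4,413.28 = $70.77.
Break-even = $1,500.00 / $70.77 = 21.20 → 22 months.

22 months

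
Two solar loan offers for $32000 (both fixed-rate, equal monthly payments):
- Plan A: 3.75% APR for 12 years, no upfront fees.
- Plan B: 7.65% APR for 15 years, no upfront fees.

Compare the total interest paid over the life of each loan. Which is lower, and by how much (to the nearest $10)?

Plan A: monthly rate = 3.75%/12 = 0.0031250; payment = 32,000 × 0.0031250 / (1 − (1+0.0031250)^−144) = $276.30.
Total interest on Plan A = 144 × $276.30 − $32,000 = $7,787.20.
Plan B: monthly rate = 7.65%/12 = 0.0063750; payment = 32,000 × 0.0063750 / (1 − (1+0.0063750)^−180) = $299.38.
Total interest on Plan B = 180 × $299.38 − $32,000 = $21,888.40.
Plan A is lower by $14,101.20.

Plan A by $14,100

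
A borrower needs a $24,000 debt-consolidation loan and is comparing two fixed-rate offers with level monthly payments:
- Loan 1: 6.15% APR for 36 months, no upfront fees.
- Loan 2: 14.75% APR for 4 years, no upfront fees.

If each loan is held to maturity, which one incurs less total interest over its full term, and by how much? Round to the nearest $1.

Loan 1 by $5,572

Loan 1: at 6.15% the monthly rate is 0.0051250, so the payment is 24,000 × 0.0051250 / (1 − 1.0051250^−36) = $731.76.
Total interest on Loan 1 = 36 × $731.76 − $24,000 = $2,343.36.
Loan 2: at 14.75% the monthly rate is 0.0122917, so the payment is 24,000 × 0.0122917 / (1 − 1.0122917^−48) = $664.90.
Total interest on Loan 2 = 48 × $664.90 − $24,000 = $7,915.20.
Loan 1 is lower by $5,571.84.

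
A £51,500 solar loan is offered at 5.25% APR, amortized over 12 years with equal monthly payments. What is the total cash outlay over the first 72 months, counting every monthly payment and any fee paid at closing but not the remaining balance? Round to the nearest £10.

At 5.25% the monthly rate is 0.0043750, so the payment is 51,500 × 0.0043750 / (1 − 1.0043750^−144) = £482.80.
Total outlay = 72 × £482.80 = £34,761.60.

£34,760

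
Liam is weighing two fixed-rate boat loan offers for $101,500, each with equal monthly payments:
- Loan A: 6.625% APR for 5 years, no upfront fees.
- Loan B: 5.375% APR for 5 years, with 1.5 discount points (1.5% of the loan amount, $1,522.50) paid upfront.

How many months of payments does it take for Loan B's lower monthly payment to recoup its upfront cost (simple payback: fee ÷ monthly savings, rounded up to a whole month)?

Loan A: monthly rate = 6.625%/12 = 0.0055208; payment = 101,500 × 0.0055208 / (1 − (1+0.0055208)^−60) = $1,991.91.
Loan B: monthly rate = 5.375%/12 = 0.0044792; payment = 101,500 × 0.0044792 / (1 − (1+0.0044792)^−60) = $1,932.92.
Monthly savings = $1,991.91 − $1,932.92 = $58.99.
Break-even = $1,522.50 / $58.99 = 25.81 → 26 months.

26 months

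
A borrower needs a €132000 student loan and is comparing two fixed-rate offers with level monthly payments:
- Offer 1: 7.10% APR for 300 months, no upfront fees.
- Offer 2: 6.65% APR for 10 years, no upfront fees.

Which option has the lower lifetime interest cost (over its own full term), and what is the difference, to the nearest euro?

Offer 2 by €101,345

Offer 1: at 7.10% the monthly rate is 0.0059167, so the payment is 132,000 × 0.0059167 / (1 − 1.0059167^−300) = €941.39.
Total interest on Offer 1 = 300 × €941.39 − €132,000 = €150,417.00.
Offer 2: monthly rate = 6.65%/12 = 0.0055417; payment = 132,000 × 0.0055417 / (1 − (1+0.0055417)^−120) = €1,508.93.
Total interest on Offer 2 = 120 × €1,508.93 − €132,000 = €49,071.60.
Offer 2 is lower by €101,345.40.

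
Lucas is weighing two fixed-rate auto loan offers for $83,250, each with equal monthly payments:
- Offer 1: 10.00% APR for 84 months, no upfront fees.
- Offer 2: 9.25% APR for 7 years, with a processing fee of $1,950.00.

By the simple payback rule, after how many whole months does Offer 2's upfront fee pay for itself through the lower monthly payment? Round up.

61 months

Offer 1: at 10.00% the monthly rate is 0.0083333, so the payment is 83,250 × 0.0083333 / (1 − 1.0083333^−84) = $1,382.05.
Offer 2: monthly rate = 9.25%/12 = 0.0077083; payment = 83,250 × 0.0077083 / (1 − (1+0.0077083)^−84) = $1,350.00.
Monthly savings = $1,382.05 − $1,350.00 = $32.05.
Break-even = $1,950.00 / $32.05 = 60.84 → 61 months.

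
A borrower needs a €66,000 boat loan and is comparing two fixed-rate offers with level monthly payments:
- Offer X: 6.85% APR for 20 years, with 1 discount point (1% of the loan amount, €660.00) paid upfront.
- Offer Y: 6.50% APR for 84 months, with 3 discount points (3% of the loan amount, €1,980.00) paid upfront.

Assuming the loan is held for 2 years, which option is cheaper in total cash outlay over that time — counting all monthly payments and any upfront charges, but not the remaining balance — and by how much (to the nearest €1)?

Offer X: at 6.85% the monthly rate is 0.0057083, so the payment is 66,000 × 0.0057083 / (1 − 1.0057083^−240) = €505.77.
Offer Y: at 6.50% the monthly rate is 0.0054167, so the payment is 66,000 × 0.0054167 / (1 − 1.0054167^−84) = €980.06.
Over 24 months: Offer X costs 24 × €505.77 + €660.00 = €12,798.48; Offer Y costs 24 × €980.06 + €1,980.00 = €25,501.44.
Offer X is cheaper by €25,501.44 − €12,798.48 = €12,702.96.

Offer X by €12,703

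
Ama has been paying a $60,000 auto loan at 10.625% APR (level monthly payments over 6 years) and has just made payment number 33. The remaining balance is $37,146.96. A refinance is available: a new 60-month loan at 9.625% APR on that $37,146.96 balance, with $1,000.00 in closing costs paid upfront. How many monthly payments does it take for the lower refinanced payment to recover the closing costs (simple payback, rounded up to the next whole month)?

3 months

Current payment = 60,000 × 10.625%/12 / (1 − (1+0.0088542)^−72) = $1,130.55.
Refinanced payment = 37,146.96 × 0.0080208 / (1 − (1+0.0080208)^−60) = $782.43.
Monthly savings = $1,130.55 − $782.43 = $348.12.
Break-even = $1,000.00 / $348.12 = 2.87 → 3 months.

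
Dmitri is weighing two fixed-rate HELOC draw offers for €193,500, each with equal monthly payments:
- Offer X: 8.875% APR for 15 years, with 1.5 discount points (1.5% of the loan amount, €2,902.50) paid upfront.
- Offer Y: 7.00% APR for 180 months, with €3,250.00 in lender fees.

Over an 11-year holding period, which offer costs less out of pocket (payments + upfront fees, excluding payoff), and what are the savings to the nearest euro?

Offer Y by €27,242

Offer X: at 8.875% the monthly rate is 0.0073958, so the payment is 193,500 × 0.0073958 / (1 − 1.0073958^−180) = €1,948.24.
Offer Y: at 7.00% the monthly rate is 0.0058333, so the payment is 193,500 × 0.0058333 / (1 − 1.0058333^−180) = €1,739.23.
Over 132 months: Offer X costs 132 × €1,948.24 + €2,902.50 = €260,070.18; Offer Y costs 132 × €1,739.23 + €3,250.00 = €232,828.36.
Offer Y is cheaper by €260,070.18 − €232,828.36 = €27,241.82.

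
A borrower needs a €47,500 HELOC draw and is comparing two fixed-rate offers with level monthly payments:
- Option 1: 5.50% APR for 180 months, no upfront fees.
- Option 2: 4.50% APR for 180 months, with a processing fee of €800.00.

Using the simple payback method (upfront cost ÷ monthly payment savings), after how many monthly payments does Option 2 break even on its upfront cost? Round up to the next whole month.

33 months

Option 1: monthly rate = 5.5%/12 = 0.0045833; payment = 47,500 × 0.0045833 / (1 − (1+0.0045833)^−180) = €388.11.
Option 2: monthly rate = 4.5%/12 = 0.0037500; payment = 47,500 × 0.0037500 / (1 − (1+0.0037500)^−180) = €363.37.
Monthly savings = €388.11 − €363.37 = €24.74.
Break-even = €800.00 / €24.74 = 32.34 → 33 months.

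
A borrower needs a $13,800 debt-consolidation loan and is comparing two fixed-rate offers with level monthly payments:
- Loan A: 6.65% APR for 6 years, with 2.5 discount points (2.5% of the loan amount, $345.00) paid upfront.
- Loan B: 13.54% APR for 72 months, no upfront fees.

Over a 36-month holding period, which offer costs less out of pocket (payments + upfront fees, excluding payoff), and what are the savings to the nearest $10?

Loan A by $1,380

Loan A: at 6.65% the monthly rate is 0.0055417, so the payment is 13,800 × 0.0055417 / (1 − 1.0055417^−72) = $232.96.
Loan B: at 13.54% the monthly rate is 0.0112833, so the payment is 13,800 × 0.0112833 / (1 − 1.0112833^−72) = $280.97.
Over 36 months: Loan A costs 36 × $232.96 + $345.00 = $8,731.56; Loan B costs 36 × $280.97 = $10,114.92.
Loan A is cheaper by $10,114.92 − $8,731.56 = $1,383.36.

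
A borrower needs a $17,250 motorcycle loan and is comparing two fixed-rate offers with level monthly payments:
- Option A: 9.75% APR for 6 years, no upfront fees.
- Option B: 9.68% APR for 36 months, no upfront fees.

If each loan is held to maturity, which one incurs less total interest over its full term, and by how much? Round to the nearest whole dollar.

Option A: at 9.75% the monthly rate is 0.0081250, so the payment is 17,250 × 0.0081250 / (1 − 1.0081250^−72) = $317.40.
Total interest on Option A = 72 × $317.40 − $17,250 = $5,602.80.
Option B: monthly rate = 9.68%/12 = 0.0080667; payment = 17,250 × 0.0080667 / (1 − (1+0.0080667)^−36) = $554.02.
Total interest on Option B = 36 × $554.02 − $17,250 = $2,694.72.
Option B is lower by $2,908.08.

Option B by $2,908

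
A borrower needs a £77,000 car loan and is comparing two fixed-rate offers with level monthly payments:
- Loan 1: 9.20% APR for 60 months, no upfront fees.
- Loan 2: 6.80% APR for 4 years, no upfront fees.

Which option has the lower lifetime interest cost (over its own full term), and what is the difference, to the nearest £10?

Loan 1: monthly rate = 9.2%/12 = 0.0076667; payment = 77,000 × 0.0076667 / (1 − (1+0.0076667)^−60) = £1,605.88.
Total interest on Loan 1 = 60 × £1,605.88 − £77,000 = £19,352.80.
Loan 2: at 6.80% the monthly rate is 0.0056667, so the payment is 77,000 × 0.0056667 / (1 − 1.0056667^−48) = £1,836.72.
Total interest on Loan 2 = 48 × £1,836.72 − £77,000 = £11,162.56.
Loan 2 is lower by £8,190.24.

Loan 2 by £8,190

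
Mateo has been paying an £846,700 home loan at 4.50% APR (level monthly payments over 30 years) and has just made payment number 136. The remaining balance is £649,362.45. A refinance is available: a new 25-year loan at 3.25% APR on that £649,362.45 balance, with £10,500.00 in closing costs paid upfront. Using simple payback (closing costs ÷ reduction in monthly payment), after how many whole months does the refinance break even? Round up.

Current payment = 846,700 × 4.5%/12 / (1 − (1+0.0037500)^−360) = £4,290.10.
Refinanced payment = 649,362.45 × 0.0027083 / (1 − (1+0.0027083)^−300) = £3,164.45.
Monthly savings = £4,290.10 − £3,164.45 = £1,125.65.
Break-even = £10,500.00 / £1,125.65 = 9.33 → 10 months.

10 months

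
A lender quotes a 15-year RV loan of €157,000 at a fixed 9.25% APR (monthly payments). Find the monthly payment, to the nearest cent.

Monthly rate = 9.25%/12 = 0.0077083; payment = 157,000 × 0.0077083 / (1 − (1+0.0077083)^−180) = €1,615.83.

€1,615.83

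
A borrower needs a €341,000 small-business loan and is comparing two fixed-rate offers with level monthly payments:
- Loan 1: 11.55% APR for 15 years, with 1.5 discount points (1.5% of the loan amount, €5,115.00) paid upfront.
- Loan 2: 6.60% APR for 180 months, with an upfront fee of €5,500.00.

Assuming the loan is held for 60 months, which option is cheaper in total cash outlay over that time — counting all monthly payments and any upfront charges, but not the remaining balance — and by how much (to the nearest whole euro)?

Loan 2 by €59,922

Loan 1: at 11.55% the monthly rate is 0.0096250, so the payment is 341,000 × 0.0096250 / (1 − 1.0096250^−180) = €3,994.37.
Loan 2: monthly rate = 6.6%/12 = 0.0055000; payment = 341,000 × 0.0055000 / (1 − (1+0.0055000)^−180) = €2,989.25.
Over 60 months: Loan 1 costs 60 × €3,994.37 + €5,115.00 = €244,777.20; Loan 2 costs 60 × €2,989.25 + €5,500.00 = €184,855.00.
Loan 2 is cheaper by €244,777.20 − €184,855.00 = €59,922.20.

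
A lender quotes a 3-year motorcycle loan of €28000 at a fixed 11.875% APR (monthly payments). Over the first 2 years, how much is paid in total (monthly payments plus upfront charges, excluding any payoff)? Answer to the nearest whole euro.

€22,280

Monthly rate = 11.875%/12 = 0.0098958; payment = 28,000 × 0.0098958 / (1 − (1+0.0098958)^−36) = €928.33.
Total outlay = 24 × €928.33 = €22,279.92.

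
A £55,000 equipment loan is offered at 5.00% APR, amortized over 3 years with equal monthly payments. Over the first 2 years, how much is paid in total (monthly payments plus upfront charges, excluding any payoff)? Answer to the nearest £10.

£39,560

At 5.00% the monthly rate is 0.0041667, so the payment is 55,000 × 0.0041667 / (1 − 1.0041667^−36) = £1,648.40.
Total outlay = 24 × £1,648.40 = £39,561.60.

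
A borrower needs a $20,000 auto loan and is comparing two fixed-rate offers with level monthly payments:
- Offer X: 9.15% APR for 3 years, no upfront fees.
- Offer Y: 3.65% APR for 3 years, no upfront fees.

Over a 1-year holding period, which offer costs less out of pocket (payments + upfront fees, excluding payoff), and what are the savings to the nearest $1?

Offer X: at 9.15% the monthly rate is 0.0076250, so the payment is 20,000 × 0.0076250 / (1 − 1.0076250^−36) = $637.39.
Offer Y: at 3.65% the monthly rate is 0.0030417, so the payment is 20,000 × 0.0030417 / (1 − 1.0030417^−36) = $587.37.
Over 12 months: Offer X costs 12 × $637.39 = $7,648.68; Offer Y costs 12 × $587.37 = $7,048.44.
Offer Y is cheaper by $7,648.68 − $7,048.44 = $600.24.

Offer Y by $600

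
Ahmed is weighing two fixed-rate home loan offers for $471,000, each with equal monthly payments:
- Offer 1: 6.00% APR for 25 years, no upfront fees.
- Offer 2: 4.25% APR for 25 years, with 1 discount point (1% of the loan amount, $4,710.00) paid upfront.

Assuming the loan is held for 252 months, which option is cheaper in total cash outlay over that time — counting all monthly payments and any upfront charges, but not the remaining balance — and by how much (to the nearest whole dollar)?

Offer 1: at 6.00% the monthly rate is 0.0050000, so the payment is 471,000 × 0.0050000 / (1 − 1.0050000^−300) = $3,034.66.
Offer 2: monthly rate = 4.25%/12 = 0.0035417; payment = 471,000 × 0.0035417 / (1 − (1+0.0035417)^−300) = $2,551.59.
Over 252 months: Offer 1 costs 252 × $3,034.66 = $764,734.32; Offer 2 costs 252 × $2,551.59 + $4,710.00 = $647,710.68.
Offer 2 is cheaper by $764,734.32 − $647,710.68 = $117,023.64.

Offer 2 by $117,024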